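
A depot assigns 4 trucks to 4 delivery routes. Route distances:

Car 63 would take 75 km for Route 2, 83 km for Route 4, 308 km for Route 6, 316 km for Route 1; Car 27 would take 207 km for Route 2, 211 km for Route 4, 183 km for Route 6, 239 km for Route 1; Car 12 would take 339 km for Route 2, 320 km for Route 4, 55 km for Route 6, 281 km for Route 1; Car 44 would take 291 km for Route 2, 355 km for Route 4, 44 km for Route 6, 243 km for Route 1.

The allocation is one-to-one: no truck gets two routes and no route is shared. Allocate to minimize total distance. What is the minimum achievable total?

Min total: 584 km

This is the linear assignment problem.
Optimal: Car 63→Route 2 (75 km), Car 27→Route 4 (211 km), Car 12→Route 6 (55 km), Car 44→Route 1 (243 km) — total 75+211+55+243 = 584 km.
Min-entry greedy (repeatedly take the single cheapest remaining cell) gives 611 km, worse by 27.
Swapping Car 63↔Car 27 (Car 63→Route 4 83 km, Car 27→Route 2 207 km) adds 4.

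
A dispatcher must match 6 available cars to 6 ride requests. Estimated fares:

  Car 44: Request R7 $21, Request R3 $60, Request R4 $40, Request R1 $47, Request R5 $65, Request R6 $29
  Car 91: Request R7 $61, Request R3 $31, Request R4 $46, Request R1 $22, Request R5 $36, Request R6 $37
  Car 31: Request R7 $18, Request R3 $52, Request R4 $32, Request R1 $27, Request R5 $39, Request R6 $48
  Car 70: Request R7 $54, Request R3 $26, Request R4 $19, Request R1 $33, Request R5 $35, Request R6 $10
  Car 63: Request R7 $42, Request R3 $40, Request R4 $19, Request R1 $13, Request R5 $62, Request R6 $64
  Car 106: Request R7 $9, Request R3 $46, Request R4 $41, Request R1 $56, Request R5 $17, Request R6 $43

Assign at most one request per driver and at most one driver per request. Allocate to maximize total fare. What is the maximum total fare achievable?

This is a one-to-one assignment (maximum-weight bipartite matching).
Optimal: Car 44→Request R5 ($65), Car 91→Request R4 ($46), Car 31→Request R3 ($52), Car 70→Request R7 ($54), Car 63→Request R6 ($64), Car 106→Request R1 ($56) — total 65+46+52+54+64+56 = $337.
Row-greedy (each driver in turn takes its best remaining request) gives $316, worse by 21.
Next-best assignment: Car 44→Request R3, Car 91→Request R4, Car 31→Request R6, Car 70→Request R7, Car 63→Request R5, Car 106→Request R1 = $326.
Swapping Car 70↔Car 91 (Car 70→Request R4 $19, Car 91→Request R7 $61) loses 20.
No other one-to-one assignment exceeds $337.

Maximum total: $337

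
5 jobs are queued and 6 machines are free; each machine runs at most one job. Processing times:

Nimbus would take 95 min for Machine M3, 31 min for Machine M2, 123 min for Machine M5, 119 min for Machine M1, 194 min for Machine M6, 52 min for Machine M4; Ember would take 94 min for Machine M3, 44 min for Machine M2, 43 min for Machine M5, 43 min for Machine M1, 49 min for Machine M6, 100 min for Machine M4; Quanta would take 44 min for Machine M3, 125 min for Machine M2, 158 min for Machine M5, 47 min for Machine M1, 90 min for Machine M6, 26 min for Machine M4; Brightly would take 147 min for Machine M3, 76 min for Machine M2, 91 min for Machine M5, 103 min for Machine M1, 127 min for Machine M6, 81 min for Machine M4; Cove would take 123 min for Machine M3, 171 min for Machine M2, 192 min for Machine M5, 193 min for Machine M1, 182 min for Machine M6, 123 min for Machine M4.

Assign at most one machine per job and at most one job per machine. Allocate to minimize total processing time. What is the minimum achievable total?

Minimum total: 314 min

Optimal: Nimbus→Machine M2 (31 min), Ember→Machine M1 (43 min), Quanta→Machine M4 (26 min), Brightly→Machine M5 (91 min), Cove→Machine M3 (123 min) — total 31+43+26+91+123 = 314 min.
Column-greedy (each machine in turn goes to its cheapest remaining job) gives 403 min, worse by 89.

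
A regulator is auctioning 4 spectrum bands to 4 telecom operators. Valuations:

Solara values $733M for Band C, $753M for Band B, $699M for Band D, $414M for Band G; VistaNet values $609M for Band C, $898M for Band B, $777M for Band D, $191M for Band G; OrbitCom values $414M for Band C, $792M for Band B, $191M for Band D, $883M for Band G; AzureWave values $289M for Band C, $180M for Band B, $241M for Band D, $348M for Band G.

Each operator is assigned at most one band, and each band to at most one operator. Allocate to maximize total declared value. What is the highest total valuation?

This is the linear assignment problem.
Optimal: Solara→Band D ($699M), VistaNet→Band B ($898M), OrbitCom→Band G ($883M), AzureWave→Band C ($289M) — total 699+898+883+289 = $2769M.
Max-entry greedy (repeatedly take the single best remaining cell) gives $2755M, worse by 14.
Next-best assignment: Solara→Band C, VistaNet→Band B, OrbitCom→Band G, AzureWave→Band D = $2755M.

Max total: $2769M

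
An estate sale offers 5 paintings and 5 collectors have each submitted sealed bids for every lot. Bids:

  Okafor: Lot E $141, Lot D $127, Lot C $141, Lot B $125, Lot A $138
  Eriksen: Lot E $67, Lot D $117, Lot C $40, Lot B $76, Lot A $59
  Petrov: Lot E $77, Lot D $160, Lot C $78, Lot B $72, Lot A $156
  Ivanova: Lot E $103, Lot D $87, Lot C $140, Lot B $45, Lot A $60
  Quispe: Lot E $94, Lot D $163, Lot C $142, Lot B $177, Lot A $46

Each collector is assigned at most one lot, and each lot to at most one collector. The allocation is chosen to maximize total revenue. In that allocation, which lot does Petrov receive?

Treat this as an assignment problem: match each collector to one lot.
Optimal: Okafor→Lot E ($141), Eriksen→Lot D ($117), Petrov→Lot A ($156), Ivanova→Lot C ($140), Quispe→Lot B ($177) — total 141+117+156+140+177 = $731.
No other one-to-one assignment exceeds $731.
Petrov's own top lot is Lot D ($160), but forcing Petrov→Lot D and reassigning the rest optimally gives only $682 — worse by 49.

Petrov receives Lot A.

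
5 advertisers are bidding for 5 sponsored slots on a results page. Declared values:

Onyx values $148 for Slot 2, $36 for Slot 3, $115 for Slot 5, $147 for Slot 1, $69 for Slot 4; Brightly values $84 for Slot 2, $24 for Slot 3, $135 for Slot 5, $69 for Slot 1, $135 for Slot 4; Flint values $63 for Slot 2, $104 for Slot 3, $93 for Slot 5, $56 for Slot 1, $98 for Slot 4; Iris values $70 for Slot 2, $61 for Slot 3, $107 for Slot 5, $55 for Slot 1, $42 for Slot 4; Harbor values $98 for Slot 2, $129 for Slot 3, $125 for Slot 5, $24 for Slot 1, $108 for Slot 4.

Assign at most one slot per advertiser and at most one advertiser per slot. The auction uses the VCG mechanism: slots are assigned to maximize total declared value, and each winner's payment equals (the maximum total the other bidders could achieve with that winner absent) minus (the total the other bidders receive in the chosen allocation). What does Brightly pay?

Efficient allocation: Onyx→Slot 1 ($147), Brightly→Slot 4 ($135), Flint→Slot 3 ($104), Iris→Slot 5 ($107), Harbor→Slot 2 ($98); total welfare W = $591.
Brightly receives Slot 4 at value $135, so the others get W − 135 = $456.
Without Brightly: best allocation of the remaining 4 bidders over all 5 slots is Onyx→Slot 2 ($148), Flint→Slot 4 ($98), Iris→Slot 5 ($107), Harbor→Slot 3 ($129), total $482.
VCG payment = (others' best without Brightly) − (others' welfare with Brightly) = 482 − 456 = $26.

Brightly pays $26.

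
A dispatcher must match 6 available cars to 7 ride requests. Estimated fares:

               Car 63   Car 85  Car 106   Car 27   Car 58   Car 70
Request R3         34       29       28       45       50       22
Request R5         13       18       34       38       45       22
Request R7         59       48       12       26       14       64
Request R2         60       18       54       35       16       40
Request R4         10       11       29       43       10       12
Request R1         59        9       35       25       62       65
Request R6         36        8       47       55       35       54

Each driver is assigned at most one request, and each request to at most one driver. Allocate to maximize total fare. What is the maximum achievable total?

Max total: $313

Optimal: Car 63→Request R2 ($60), Car 85→Request R7 ($48), Car 106→Request R6 ($47), Car 27→Request R4 ($43), Car 58→Request R3 ($50), Car 70→Request R1 ($65) — total 60+48+47+43+50+65 = $313.
Max-entry greedy (repeatedly take the single best remaining cell) gives $312, worse by 1.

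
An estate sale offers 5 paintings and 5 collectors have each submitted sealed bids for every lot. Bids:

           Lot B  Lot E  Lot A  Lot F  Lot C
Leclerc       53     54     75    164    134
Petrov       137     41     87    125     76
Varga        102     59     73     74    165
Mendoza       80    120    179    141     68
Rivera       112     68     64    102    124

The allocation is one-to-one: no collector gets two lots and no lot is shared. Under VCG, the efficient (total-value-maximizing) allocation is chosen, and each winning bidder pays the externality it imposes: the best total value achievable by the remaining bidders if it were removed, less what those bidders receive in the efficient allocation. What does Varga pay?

Efficient allocation: Leclerc→Lot F ($164), Petrov→Lot B ($137), Varga→Lot C ($165), Mendoza→Lot A ($179), Rivera→Lot E ($68); total welfare W = $713.
Varga receives Lot C at value $165, so the others get W − 165 = $548.
Without Varga: best allocation of the remaining 4 bidders over all 5 lots is Leclerc→Lot F ($164), Petrov→Lot B ($137), Mendoza→Lot A ($179), Rivera→Lot C ($124), total $604.
VCG payment = (others' best without Varga) − (others' welfare with Varga) = 604 − 548 = $56.

Varga pays $56.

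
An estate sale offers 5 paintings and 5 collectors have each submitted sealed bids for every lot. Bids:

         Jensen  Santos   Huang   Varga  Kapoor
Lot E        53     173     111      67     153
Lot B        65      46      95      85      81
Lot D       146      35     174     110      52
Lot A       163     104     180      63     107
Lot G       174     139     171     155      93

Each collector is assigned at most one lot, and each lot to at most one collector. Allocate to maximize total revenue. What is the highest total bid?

This is the linear assignment problem.
Optimal: Jensen→Lot A ($163), Santos→Lot E ($173), Huang→Lot D ($174), Varga→Lot G ($155), Kapoor→Lot B ($81) — total 163+173+174+155+81 = $746.
Row-greedy (each collector in turn takes its best remaining lot) gives $718, worse by 28.

Maximum total: $746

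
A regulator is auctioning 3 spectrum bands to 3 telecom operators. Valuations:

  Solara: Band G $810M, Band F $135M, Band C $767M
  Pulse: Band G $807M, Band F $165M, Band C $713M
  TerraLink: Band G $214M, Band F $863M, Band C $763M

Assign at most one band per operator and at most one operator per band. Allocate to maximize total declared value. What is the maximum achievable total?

Max total: $2437M

Optimal: Solara→Band C ($767M), Pulse→Band G ($807M), TerraLink→Band F ($863M) — total 767+807+863 = $2437M.
Row-greedy (each operator in turn takes its best remaining band) gives $2386M, worse by 51.
Every other assignment is strictly worse.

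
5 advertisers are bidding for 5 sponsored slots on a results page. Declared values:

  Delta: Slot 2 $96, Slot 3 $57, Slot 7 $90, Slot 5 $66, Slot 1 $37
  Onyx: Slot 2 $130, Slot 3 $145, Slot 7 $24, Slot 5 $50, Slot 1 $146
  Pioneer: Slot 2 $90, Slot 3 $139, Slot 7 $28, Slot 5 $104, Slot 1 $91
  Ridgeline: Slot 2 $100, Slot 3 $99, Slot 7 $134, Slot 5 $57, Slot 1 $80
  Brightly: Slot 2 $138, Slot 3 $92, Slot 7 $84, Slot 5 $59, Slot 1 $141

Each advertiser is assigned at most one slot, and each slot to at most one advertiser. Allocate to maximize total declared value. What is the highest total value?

Treat this as an assignment problem: match each advertiser to one slot.
Optimal: Delta→Slot 5 ($66), Onyx→Slot 1 ($146), Pioneer→Slot 3 ($139), Ridgeline→Slot 7 ($134), Brightly→Slot 2 ($138) — total 66+146+139+134+138 = $623.
Row-greedy (each advertiser in turn takes its best remaining slot) gives $574, worse by 49.
Swapping Brightly↔Ridgeline (Brightly→Slot 7 $84, Ridgeline→Slot 2 $100) loses 88.

Max total: $623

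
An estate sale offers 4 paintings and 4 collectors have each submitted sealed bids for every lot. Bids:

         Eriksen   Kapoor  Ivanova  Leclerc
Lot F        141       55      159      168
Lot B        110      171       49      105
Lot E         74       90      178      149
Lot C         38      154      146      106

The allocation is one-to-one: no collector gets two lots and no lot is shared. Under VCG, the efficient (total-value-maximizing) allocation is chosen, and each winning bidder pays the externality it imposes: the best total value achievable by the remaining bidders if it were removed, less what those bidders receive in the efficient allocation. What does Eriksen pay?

Efficient allocation: Eriksen→Lot B ($110), Kapoor→Lot C ($154), Ivanova→Lot E ($178), Leclerc→Lot F ($168); total welfare W = $610.
Eriksen receives Lot B at value $110, so the others get W − 110 = $500.
Without Eriksen: best allocation of the remaining 3 bidders over all 4 lots is Kapoor→Lot B ($171), Ivanova→Lot E ($178), Leclerc→Lot F ($168), total $517.
VCG payment = (others' best without Eriksen) − (others' welfare with Eriksen) = 517 − 500 = $17.

Eriksen pays $17.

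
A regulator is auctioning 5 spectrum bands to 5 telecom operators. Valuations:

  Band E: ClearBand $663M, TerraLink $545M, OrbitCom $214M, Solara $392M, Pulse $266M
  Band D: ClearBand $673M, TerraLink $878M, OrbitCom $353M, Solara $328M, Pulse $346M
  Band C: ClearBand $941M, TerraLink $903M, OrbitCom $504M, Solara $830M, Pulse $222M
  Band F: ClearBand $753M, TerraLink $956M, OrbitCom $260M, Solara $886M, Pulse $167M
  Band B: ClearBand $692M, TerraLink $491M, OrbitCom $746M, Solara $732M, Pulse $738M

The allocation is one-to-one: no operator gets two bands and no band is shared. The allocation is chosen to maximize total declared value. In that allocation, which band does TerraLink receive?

TerraLink receives Band D.

This is a one-to-one assignment (maximum-weight bipartite matching).
Optimal: ClearBand→Band C ($941M), TerraLink→Band D ($878M), OrbitCom→Band B ($746M), Solara→Band F ($886M), Pulse→Band E ($266M) — total 941+878+746+886+266 = $3717M.
Max-entry greedy (repeatedly take the single best remaining cell) gives $3381M, worse by 336.
Next-best assignment: ClearBand→Band E, TerraLink→Band D, OrbitCom→Band C, Solara→Band F, Pulse→Band B = $3669M.
Every other assignment is strictly worse.
TerraLink's own top band is Band F ($956M), but forcing TerraLink→Band F and reassigning the rest optimally gives only $3541M — worse by 176.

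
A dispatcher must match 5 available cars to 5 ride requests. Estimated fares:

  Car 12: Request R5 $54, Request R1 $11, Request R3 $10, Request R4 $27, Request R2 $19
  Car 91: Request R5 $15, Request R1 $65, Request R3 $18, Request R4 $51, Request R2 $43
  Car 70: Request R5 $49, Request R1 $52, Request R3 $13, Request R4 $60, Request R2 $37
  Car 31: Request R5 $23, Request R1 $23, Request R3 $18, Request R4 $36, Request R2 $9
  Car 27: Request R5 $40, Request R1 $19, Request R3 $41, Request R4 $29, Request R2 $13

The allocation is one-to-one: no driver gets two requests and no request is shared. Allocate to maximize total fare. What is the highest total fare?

Maximum total: $233

Treat this as an assignment problem: match each driver to one request.
Optimal: Car 12→Request R5 ($54), Car 91→Request R1 ($65), Car 70→Request R2 ($37), Car 31→Request R4 ($36), Car 27→Request R3 ($41) — total 54+65+37+36+41 = $233.
Row-greedy (each driver in turn takes its best remaining request) gives $210, worse by 23.
Next-best assignment: Car 12→Request R5, Car 91→Request R1, Car 70→Request R4, Car 31→Request R2, Car 27→Request R3 = $229.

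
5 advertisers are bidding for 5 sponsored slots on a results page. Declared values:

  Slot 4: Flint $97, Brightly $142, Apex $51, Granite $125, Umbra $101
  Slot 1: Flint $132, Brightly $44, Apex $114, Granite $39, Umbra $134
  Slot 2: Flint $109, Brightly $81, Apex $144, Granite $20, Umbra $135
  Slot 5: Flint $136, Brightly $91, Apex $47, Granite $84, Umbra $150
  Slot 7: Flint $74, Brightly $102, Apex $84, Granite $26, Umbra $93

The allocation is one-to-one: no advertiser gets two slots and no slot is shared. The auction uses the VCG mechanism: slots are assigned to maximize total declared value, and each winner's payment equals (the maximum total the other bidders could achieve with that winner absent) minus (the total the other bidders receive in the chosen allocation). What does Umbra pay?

Efficient allocation: Flint→Slot 1 ($132), Brightly→Slot 7 ($102), Apex→Slot 2 ($144), Granite→Slot 4 ($125), Umbra→Slot 5 ($150); total welfare W = $653.
Umbra receives Slot 5 at value $150, so the others get W − 150 = $503.
Without Umbra: best allocation of the remaining 4 bidders over all 5 slots is Flint→Slot 5 ($136), Brightly→Slot 7 ($102), Apex→Slot 2 ($144), Granite→Slot 4 ($125), total $507.
VCG payment = (others' best without Umbra) − (others' welfare with Umbra) = 507 − 503 = $4.

Umbra pays $4.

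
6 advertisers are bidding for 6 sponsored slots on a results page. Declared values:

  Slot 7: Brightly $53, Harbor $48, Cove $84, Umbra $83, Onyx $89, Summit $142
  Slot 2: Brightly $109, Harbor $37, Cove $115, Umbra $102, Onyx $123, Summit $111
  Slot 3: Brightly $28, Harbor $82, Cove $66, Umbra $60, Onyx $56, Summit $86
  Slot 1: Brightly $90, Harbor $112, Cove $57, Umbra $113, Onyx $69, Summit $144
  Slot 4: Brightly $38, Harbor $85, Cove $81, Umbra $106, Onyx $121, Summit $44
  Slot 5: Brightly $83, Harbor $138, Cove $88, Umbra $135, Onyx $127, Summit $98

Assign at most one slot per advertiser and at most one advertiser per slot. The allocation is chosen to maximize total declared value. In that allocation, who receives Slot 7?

Optimal: Brightly→Slot 2 ($109), Harbor→Slot 5 ($138), Cove→Slot 3 ($66), Umbra→Slot 1 ($113), Onyx→Slot 4 ($121), Summit→Slot 7 ($142) — total 109+138+66+113+121+142 = $689.
Row-greedy (each advertiser in turn takes its best remaining slot) gives $651, worse by 38.
Next-best assignment: Brightly→Slot 2, Harbor→Slot 1, Cove→Slot 3, Umbra→Slot 5, Onyx→Slot 4, Summit→Slot 7 = $685.
Swapping Harbor↔Cove (Harbor→Slot 3 $82, Cove→Slot 5 $88) loses 34.
Checked against all permutations: $689 is optimal.
Summit's own top slot is Slot 1 ($144), but forcing Summit→Slot 1 and reassigning the rest optimally gives only $675 — worse by 14.

Summit receives Slot 7.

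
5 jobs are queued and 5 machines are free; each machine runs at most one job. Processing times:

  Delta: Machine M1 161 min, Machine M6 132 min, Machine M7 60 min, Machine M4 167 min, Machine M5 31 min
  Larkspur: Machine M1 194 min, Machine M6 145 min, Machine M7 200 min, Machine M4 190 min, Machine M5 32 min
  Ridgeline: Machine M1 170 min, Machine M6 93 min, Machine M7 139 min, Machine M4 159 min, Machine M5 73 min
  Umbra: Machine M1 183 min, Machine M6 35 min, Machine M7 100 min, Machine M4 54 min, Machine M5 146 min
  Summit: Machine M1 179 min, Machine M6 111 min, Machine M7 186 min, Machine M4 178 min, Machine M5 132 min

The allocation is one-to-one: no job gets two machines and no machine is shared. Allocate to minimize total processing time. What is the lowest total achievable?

Min total: 418 min

Optimal: Delta→Machine M7 (60 min), Larkspur→Machine M5 (32 min), Ridgeline→Machine M6 (93 min), Umbra→Machine M4 (54 min), Summit→Machine M1 (179 min) — total 60+32+93+54+179 = 418 min.
Row-greedy (each job in turn takes its cheapest remaining machine) gives 548 min, worse by 130.
Swapping Summit↔Ridgeline (Summit→Machine M6 111 min, Ridgeline→Machine M1 170 min) adds 9.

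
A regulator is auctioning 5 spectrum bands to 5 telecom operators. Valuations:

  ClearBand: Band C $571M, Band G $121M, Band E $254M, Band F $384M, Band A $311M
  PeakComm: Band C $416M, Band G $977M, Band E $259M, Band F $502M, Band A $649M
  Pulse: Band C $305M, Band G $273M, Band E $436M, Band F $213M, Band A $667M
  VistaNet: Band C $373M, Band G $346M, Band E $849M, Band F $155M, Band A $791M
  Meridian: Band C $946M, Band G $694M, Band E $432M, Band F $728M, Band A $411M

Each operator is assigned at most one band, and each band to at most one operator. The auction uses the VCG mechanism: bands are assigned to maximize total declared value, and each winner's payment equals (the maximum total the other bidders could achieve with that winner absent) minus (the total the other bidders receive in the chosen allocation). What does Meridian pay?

Efficient allocation: ClearBand→Band F ($384M), PeakComm→Band G ($977M), Pulse→Band A ($667M), VistaNet→Band E ($849M), Meridian→Band C ($946M); total welfare W = $3823M.
Meridian receives Band C at value $946M, so the others get W − 946 = $2877M.
Without Meridian: best allocation of the remaining 4 bidders over all 5 bands is ClearBand→Band C ($571M), PeakComm→Band G ($977M), Pulse→Band A ($667M), VistaNet→Band E ($849M), total $3064M.
VCG payment = (others' best without Meridian) − (others' welfare with Meridian) = 3064 − 2877 = $187M.

Meridian pays $187M.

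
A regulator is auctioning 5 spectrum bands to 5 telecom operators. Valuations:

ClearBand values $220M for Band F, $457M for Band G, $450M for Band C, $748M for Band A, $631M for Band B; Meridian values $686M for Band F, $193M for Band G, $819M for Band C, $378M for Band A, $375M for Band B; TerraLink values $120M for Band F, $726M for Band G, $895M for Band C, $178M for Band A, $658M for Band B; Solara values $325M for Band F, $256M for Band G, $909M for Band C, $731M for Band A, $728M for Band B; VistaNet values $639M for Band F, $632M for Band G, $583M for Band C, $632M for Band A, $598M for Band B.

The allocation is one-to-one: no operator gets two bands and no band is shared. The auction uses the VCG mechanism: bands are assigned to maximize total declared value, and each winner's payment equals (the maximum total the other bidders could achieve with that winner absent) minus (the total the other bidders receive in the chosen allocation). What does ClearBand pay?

Efficient allocation: ClearBand→Band A ($748M), Meridian→Band F ($686M), TerraLink→Band C ($895M), Solara→Band B ($728M), VistaNet→Band G ($632M); total welfare W = $3689M.
ClearBand receives Band A at value $748M, so the others get W − 748 = $2941M.
Without ClearBand: best allocation of the remaining 4 bidders over all 5 bands is Meridian→Band F ($686M), TerraLink→Band G ($726M), Solara→Band C ($909M), VistaNet→Band A ($632M), total $2953M.
VCG payment = (others' best without ClearBand) − (others' welfare with ClearBand) = 2953 − 2941 = $12M.

ClearBand pays $12M.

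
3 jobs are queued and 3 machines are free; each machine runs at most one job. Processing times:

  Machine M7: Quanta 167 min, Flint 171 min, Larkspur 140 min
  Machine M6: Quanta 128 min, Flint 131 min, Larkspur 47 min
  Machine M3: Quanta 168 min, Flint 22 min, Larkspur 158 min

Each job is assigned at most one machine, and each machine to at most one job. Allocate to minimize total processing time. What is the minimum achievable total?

Optimal: Quanta→Machine M7 (167 min), Flint→Machine M3 (22 min), Larkspur→Machine M6 (47 min) — total 167+22+47 = 236 min.
Column-greedy (each machine in turn goes to its cheapest remaining job) gives 290 min, worse by 54.

Minimum total: 236 min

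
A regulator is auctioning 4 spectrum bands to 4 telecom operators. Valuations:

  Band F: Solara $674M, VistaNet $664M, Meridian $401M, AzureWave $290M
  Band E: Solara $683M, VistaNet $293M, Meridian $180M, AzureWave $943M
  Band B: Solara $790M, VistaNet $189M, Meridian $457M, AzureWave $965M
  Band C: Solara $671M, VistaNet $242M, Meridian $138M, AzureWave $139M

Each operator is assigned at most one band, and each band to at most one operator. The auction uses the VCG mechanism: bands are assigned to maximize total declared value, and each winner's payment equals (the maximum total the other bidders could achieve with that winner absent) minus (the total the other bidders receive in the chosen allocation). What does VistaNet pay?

VistaNet pays $63M.

Efficient allocation: Solara→Band C ($671M), VistaNet→Band F ($664M), Meridian→Band B ($457M), AzureWave→Band E ($943M); total welfare W = $2735M.
VistaNet receives Band F at value $664M, so the others get W − 664 = $2071M.
Without VistaNet: best allocation of the remaining 3 bidders over all 4 bands is Solara→Band B ($790M), Meridian→Band F ($401M), AzureWave→Band E ($943M), total $2134M.
VCG payment = (others' best without VistaNet) − (others' welfare with VistaNet) = 2134 − 2071 = $63M.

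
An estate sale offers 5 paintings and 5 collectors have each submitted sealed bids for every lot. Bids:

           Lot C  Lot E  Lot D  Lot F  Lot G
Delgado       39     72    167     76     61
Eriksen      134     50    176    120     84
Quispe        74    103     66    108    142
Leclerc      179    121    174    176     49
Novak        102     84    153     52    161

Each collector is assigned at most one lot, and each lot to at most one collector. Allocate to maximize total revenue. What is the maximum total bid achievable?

Optimal: Delgado→Lot D ($167), Eriksen→Lot C ($134), Quispe→Lot E ($103), Leclerc→Lot F ($176), Novak→Lot G ($161) — total 167+134+103+176+161 = $741.
Swapping Novak↔Quispe (Novak→Lot E $84, Quispe→Lot G $142) loses 38.
Every other assignment is strictly worse.

Maximum total: $741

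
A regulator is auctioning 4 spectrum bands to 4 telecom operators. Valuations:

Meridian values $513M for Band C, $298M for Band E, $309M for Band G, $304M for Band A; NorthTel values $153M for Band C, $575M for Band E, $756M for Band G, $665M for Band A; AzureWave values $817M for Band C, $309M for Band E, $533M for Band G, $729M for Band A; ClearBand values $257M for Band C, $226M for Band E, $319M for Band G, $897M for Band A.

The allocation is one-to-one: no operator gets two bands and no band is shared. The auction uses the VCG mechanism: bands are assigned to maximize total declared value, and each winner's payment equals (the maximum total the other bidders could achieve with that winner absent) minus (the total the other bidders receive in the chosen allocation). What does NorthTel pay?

Efficient allocation: Meridian→Band E ($298M), NorthTel→Band G ($756M), AzureWave→Band C ($817M), ClearBand→Band A ($897M); total welfare W = $2768M.
NorthTel receives Band G at value $756M, so the others get W − 756 = $2012M.
Without NorthTel: best allocation of the remaining 3 bidders over all 4 bands is Meridian→Band G ($309M), AzureWave→Band C ($817M), ClearBand→Band A ($897M), total $2023M.
VCG payment = (others' best without NorthTel) − (others' welfare with NorthTel) = 2023 − 2012 = $11M.

NorthTel pays $11M.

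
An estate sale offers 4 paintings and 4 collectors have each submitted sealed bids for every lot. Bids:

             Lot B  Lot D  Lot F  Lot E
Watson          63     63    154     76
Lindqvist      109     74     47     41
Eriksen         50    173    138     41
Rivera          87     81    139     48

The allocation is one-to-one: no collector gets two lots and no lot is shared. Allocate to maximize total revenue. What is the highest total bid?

This is the linear assignment problem.
Optimal: Watson→Lot E ($76), Lindqvist→Lot B ($109), Eriksen→Lot D ($173), Rivera→Lot F ($139) — total 76+109+173+139 = $497.
Row-greedy (each collector in turn takes its best remaining lot) gives $484, worse by 13.
Every other assignment is strictly worse.

Maximum total: $497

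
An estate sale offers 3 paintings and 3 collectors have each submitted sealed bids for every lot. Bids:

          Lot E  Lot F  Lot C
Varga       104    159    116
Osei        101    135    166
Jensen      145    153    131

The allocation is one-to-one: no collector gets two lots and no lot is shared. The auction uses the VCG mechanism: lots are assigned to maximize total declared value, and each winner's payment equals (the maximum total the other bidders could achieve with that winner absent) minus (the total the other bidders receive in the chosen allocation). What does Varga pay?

Efficient allocation: Varga→Lot F ($159), Osei→Lot C ($166), Jensen→Lot E ($145); total welfare W = $470.
Varga receives Lot F at value $159, so the others get W − 159 = $311.
Without Varga: best allocation of the remaining 2 bidders over all 3 lots is Osei→Lot C ($166), Jensen→Lot F ($153), total $319.
VCG payment = (others' best without Varga) − (others' welfare with Varga) = 319 − 311 = $8.

Varga pays $8.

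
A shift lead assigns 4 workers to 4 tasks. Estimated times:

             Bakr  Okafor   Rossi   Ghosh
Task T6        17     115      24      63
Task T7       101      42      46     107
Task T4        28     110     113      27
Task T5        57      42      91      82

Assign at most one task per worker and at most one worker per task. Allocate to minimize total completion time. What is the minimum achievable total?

Optimal: Bakr→Task T6 (17 min), Okafor→Task T5 (42 min), Rossi→Task T7 (46 min), Ghosh→Task T4 (27 min) — total 17+42+46+27 = 132 min.
Column-greedy (each task in turn goes to its cheapest remaining worker) gives 177 min, worse by 45.
No other one-to-one assignment undercuts 132 min.

Minimum total: 132 min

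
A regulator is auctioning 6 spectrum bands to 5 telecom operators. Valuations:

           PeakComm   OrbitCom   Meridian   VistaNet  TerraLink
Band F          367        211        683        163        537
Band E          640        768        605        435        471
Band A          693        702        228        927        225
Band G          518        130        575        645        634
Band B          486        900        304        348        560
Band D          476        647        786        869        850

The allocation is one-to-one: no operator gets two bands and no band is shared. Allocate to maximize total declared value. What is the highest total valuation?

Optimal: PeakComm→Band E ($640M), OrbitCom→Band B ($900M), Meridian→Band F ($683M), VistaNet→Band A ($927M), TerraLink→Band D ($850M) — total 640+900+683+927+850 = $4000M.

Max total: $4000M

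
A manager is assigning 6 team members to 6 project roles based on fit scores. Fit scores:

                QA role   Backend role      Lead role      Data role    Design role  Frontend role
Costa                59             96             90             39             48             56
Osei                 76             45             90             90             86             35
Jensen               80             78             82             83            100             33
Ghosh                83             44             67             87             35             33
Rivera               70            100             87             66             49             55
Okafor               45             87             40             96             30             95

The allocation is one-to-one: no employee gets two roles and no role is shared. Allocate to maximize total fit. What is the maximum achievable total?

Maximum total: 558 pts

Optimal: Costa→Lead role (90 pts), Osei→Data role (90 pts), Jensen→Design role (100 pts), Ghosh→QA role (83 pts), Rivera→Backend role (100 pts), Okafor→Frontend role (95 pts) — total 90+90+100+83+100+95 = 558 pts.
Column-greedy (each role in turn goes to its best remaining employee) gives 504 pts, worse by 54.
Next-best assignment: Costa→Backend role, Osei→Data role, Jensen→Design role, Ghosh→QA role, Rivera→Lead role, Okafor→Frontend role = 551 pts.
Swapping Osei↔Okafor (Osei→Frontend role 35 pts, Okafor→Data role 96 pts) loses 54.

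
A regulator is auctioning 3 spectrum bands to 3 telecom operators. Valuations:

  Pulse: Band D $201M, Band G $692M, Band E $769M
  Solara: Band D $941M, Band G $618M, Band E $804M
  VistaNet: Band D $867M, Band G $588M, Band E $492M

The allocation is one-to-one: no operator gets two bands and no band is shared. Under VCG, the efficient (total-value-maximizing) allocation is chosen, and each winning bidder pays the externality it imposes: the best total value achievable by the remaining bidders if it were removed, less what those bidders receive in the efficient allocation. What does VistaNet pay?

VistaNet pays $214M.

Efficient allocation: Pulse→Band G ($692M), Solara→Band E ($804M), VistaNet→Band D ($867M); total welfare W = $2363M.
VistaNet receives Band D at value $867M, so the others get W − 867 = $1496M.
Without VistaNet: best allocation of the remaining 2 bidders over all 3 bands is Pulse→Band E ($769M), Solara→Band D ($941M), total $1710M.
VCG payment = (others' best without VistaNet) − (others' welfare with VistaNet) = 1710 − 1496 = $214M.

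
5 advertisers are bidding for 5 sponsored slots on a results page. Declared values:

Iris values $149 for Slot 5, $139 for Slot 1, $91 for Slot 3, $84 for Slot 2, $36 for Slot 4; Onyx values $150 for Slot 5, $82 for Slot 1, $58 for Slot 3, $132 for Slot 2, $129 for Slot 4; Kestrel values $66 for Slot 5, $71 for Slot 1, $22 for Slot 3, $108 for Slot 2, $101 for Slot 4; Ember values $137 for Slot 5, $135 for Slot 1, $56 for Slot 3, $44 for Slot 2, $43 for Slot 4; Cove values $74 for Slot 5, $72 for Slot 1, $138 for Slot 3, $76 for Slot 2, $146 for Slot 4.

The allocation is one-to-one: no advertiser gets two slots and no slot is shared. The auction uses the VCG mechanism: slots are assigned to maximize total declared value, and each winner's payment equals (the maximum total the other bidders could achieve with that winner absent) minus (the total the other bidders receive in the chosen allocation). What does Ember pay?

Efficient allocation: Iris→Slot 5 ($149), Onyx→Slot 4 ($129), Kestrel→Slot 2 ($108), Ember→Slot 1 ($135), Cove→Slot 3 ($138); total welfare W = $659.
Ember receives Slot 1 at value $135, so the others get W − 135 = $524.
Without Ember: best allocation of the remaining 4 bidders over all 5 slots is Iris→Slot 1 ($139), Onyx→Slot 5 ($150), Kestrel→Slot 2 ($108), Cove→Slot 4 ($146), total $543.
VCG payment = (others' best without Ember) − (others' welfare with Ember) = 543 − 524 = $19.

Ember pays $19.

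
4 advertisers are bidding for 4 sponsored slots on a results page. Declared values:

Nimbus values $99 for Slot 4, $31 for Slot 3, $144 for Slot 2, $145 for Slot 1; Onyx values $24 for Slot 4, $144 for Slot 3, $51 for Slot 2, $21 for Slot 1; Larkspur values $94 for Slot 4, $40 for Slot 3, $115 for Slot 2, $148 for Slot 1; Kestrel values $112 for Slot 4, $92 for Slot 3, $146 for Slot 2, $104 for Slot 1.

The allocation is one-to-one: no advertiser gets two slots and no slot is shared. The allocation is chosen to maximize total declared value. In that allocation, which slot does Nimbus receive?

Nimbus receives Slot 2.

Optimal: Nimbus→Slot 2 ($144), Onyx→Slot 3 ($144), Larkspur→Slot 1 ($148), Kestrel→Slot 4 ($112) — total 144+144+148+112 = $548.
Max-entry greedy (repeatedly take the single best remaining cell) gives $537, worse by 11.
Next-best assignment: Nimbus→Slot 4, Onyx→Slot 3, Larkspur→Slot 1, Kestrel→Slot 2 = $537.
Every other assignment is strictly worse.
Nimbus's own top slot is Slot 1 ($145), but forcing Nimbus→Slot 1 and reassigning the rest optimally gives only $529 — worse by 19.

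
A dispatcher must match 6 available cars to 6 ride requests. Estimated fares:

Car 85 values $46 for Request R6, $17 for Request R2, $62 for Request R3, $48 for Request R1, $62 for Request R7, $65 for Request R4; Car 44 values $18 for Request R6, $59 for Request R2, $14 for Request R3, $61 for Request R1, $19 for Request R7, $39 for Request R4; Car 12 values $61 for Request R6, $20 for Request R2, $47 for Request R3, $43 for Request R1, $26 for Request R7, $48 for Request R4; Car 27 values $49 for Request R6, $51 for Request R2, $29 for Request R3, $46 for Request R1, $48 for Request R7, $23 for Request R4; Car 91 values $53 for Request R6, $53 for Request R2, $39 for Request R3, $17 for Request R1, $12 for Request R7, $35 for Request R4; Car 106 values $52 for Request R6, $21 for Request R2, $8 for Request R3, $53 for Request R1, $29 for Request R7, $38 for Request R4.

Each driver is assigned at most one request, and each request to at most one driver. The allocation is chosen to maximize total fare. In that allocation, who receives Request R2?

Car 91 receives Request R2.

Optimal: Car 85→Request R4 ($65), Car 44→Request R1 ($61), Car 12→Request R3 ($47), Car 27→Request R7 ($48), Car 91→Request R2 ($53), Car 106→Request R6 ($52) — total 65+61+47+48+53+52 = $326.
Row-greedy (each driver in turn takes its best remaining request) gives $306, worse by 20.
Car 91's own top request is Request R6 ($53), but forcing Car 91→Request R6 and reassigning the rest optimally gives only $325 — worse by 1.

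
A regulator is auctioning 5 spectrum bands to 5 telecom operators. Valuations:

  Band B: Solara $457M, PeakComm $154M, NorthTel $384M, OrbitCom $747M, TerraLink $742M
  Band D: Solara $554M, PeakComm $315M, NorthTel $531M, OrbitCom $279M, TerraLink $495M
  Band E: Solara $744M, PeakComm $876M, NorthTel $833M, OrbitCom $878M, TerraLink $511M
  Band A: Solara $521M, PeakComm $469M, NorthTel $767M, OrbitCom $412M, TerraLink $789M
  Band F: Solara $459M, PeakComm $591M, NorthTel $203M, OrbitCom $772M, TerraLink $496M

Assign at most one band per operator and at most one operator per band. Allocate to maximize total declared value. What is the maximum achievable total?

Optimal: Solara→Band D ($554M), PeakComm→Band E ($876M), NorthTel→Band A ($767M), OrbitCom→Band F ($772M), TerraLink→Band B ($742M) — total 554+876+767+772+742 = $3711M.
Row-greedy (each operator in turn takes its best remaining band) gives $3344M, worse by 367.
Next-best assignment: Solara→Band D, PeakComm→Band F, NorthTel→Band A, OrbitCom→Band E, TerraLink→Band B = $3532M.
Swapping PeakComm↔NorthTel (PeakComm→Band A $469M, NorthTel→Band E $833M) loses 341.
Every other assignment is strictly worse.

Maximum total: $3711M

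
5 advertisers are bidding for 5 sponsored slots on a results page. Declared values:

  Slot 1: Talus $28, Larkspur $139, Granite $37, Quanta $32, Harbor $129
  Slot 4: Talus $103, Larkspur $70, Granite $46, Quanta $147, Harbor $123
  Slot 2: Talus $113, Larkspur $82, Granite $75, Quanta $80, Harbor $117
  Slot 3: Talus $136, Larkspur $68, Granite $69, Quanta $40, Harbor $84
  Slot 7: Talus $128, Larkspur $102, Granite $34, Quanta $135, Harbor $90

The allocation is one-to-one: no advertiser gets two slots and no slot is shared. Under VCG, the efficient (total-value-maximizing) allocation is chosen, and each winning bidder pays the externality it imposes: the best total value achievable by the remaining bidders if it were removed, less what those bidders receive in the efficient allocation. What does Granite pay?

Efficient allocation: Talus→Slot 3 ($136), Larkspur→Slot 1 ($139), Granite→Slot 2 ($75), Quanta→Slot 7 ($135), Harbor→Slot 4 ($123); total welfare W = $608.
Granite receives Slot 2 at value $75, so the others get W − 75 = $533.
Without Granite: best allocation of the remaining 4 bidders over all 5 slots is Talus→Slot 3 ($136), Larkspur→Slot 1 ($139), Quanta→Slot 4 ($147), Harbor→Slot 2 ($117), total $539.
VCG payment = (others' best without Granite) − (others' welfare with Granite) = 539 − 533 = $6.

Granite pays $6.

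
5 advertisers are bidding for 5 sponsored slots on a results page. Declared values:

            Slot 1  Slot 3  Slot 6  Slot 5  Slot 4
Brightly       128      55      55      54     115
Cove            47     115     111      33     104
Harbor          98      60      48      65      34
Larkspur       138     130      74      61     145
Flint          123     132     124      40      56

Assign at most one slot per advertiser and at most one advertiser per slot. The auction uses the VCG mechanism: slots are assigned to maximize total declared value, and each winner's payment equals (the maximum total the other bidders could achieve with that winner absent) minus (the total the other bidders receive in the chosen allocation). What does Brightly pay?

Brightly pays $33.

Efficient allocation: Brightly→Slot 1 ($128), Cove→Slot 6 ($111), Harbor→Slot 5 ($65), Larkspur→Slot 4 ($145), Flint→Slot 3 ($132); total welfare W = $581.
Brightly receives Slot 1 at value $128, so the others get W − 128 = $453.
Without Brightly: best allocation of the remaining 4 bidders over all 5 slots is Cove→Slot 6 ($111), Harbor→Slot 1 ($98), Larkspur→Slot 4 ($145), Flint→Slot 3 ($132), total $486.
VCG payment = (others' best without Brightly) − (others' welfare with Brightly) = 486 − 453 = $33.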